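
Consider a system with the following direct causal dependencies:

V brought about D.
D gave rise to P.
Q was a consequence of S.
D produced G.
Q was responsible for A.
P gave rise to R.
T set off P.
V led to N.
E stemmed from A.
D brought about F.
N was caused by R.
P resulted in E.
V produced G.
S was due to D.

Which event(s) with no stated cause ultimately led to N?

Tracing upstream from N: N ← V.
A separate upstream branch: N ← R ← P ← T.
Each of those chain origins has no stated cause.

T, V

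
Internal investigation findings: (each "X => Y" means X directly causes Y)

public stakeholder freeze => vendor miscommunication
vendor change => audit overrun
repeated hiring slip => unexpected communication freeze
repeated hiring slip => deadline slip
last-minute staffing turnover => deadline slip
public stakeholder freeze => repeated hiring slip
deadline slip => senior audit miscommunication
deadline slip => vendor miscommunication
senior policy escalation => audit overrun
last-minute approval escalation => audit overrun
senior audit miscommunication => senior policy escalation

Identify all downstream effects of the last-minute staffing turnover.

Direct effects: the deadline slip.
2 steps out: the senior audit miscommunication, the vendor miscommunication.
3 steps out: the senior policy escalation.
4 steps out: the audit overrun.
Not reachable from it: the public stakeholder freeze, the repeated hiring slip, the last-minute approval escalation, the vendor change, the unexpected communication freeze.

the audit overrun, the deadline slip, the senior audit miscommunication, the senior policy escalation, the vendor miscommunication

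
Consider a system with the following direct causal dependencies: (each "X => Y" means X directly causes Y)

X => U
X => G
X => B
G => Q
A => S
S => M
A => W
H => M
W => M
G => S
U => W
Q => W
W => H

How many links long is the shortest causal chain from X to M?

Shortest chain: X → U → W → M.

3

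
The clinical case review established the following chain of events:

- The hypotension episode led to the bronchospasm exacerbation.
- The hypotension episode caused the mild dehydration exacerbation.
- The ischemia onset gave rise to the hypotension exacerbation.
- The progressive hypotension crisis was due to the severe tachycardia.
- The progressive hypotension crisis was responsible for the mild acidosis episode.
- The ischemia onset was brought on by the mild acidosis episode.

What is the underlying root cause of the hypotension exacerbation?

Tracing upstream from the hypotension exacerbation: the hypotension exacerbation ← the ischemia onset ← the mild acidosis episode ← the progressive hypotension crisis ← the severe tachycardia.
The severe tachycardia has no stated cause, so it is the root.

the severe tachycardia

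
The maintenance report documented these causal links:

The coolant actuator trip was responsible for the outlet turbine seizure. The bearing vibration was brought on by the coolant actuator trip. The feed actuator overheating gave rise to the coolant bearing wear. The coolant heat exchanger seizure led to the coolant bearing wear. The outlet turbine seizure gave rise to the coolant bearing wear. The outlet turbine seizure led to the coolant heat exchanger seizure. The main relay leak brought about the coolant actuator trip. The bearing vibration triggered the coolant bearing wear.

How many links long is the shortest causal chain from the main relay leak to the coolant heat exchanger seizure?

Shortest chain: the main relay leak → the coolant actuator trip → the outlet turbine seizure → the coolant heat exchanger seizure.

3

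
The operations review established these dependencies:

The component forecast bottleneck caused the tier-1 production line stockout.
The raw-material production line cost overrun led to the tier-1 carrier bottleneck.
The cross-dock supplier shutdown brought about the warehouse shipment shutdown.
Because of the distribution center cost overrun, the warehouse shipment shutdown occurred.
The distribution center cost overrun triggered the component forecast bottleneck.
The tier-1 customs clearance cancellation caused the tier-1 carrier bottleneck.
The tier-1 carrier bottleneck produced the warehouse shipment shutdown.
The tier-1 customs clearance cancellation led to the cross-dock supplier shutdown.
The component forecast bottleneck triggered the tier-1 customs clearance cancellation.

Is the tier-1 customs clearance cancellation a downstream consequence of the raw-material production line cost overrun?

No

The raw-material production line cost overrun leads to the tier-1 carrier bottleneck, the warehouse shipment shutdown; the tier-1 customs clearance cancellation is not among them.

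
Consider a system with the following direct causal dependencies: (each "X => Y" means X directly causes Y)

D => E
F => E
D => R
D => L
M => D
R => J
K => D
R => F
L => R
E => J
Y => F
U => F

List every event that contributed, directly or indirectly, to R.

D, K, L, M

Immediate causes of R: D, L.
Further upstream: M, K.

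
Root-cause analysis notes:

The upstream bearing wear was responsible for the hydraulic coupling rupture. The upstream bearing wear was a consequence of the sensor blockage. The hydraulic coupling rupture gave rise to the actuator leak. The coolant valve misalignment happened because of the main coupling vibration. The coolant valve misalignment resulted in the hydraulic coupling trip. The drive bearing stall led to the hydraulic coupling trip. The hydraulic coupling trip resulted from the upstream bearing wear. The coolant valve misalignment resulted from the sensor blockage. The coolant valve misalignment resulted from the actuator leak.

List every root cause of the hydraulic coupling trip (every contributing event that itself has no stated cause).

Tracing upstream from the hydraulic coupling trip: the hydraulic coupling trip ← the upstream bearing wear ← the sensor blockage.
A separate upstream branch: the hydraulic coupling trip ← the coolant valve misalignment ← the main coupling vibration.
A separate upstream branch: the hydraulic coupling trip ← the drive bearing stall.
Each of those chain origins has no stated cause.

the drive bearing stall, the main coupling vibration, the sensor blockage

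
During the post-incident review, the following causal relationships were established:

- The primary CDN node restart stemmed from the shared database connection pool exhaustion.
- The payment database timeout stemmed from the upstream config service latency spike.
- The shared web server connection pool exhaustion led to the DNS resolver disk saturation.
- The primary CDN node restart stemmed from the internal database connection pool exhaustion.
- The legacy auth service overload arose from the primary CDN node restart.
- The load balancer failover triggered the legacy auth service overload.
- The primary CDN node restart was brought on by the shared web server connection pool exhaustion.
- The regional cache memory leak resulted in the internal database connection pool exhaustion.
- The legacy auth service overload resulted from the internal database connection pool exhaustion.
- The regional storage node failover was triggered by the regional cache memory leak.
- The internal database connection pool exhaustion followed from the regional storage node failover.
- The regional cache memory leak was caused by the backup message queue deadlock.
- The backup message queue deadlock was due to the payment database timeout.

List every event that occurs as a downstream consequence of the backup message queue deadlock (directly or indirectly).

the internal database connection pool exhaustion, the legacy auth service overload, the primary CDN node restart, the regional cache memory leak, the regional storage node failover

Direct effects: the regional cache memory leak.
2 steps out: the regional storage node failover, the internal database connection pool exhaustion.
3 steps out: the primary CDN node restart, the legacy auth service overload.
Not reachable from it: the shared web server connection pool exhaustion, the DNS resolver disk saturation, the upstream config service latency spike, the payment database timeout, the shared database connection pool exhaustion, the load balancer failover.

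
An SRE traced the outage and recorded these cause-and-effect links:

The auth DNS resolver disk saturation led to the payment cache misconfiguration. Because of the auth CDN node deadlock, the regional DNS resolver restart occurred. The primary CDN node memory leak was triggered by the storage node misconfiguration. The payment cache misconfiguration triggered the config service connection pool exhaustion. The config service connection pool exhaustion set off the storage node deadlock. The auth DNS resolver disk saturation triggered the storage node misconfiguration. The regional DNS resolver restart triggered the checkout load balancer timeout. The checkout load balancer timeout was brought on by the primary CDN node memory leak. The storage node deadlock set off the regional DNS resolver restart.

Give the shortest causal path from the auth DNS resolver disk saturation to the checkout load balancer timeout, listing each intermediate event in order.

the auth DNS resolver disk saturation → the storage node misconfiguration → the primary CDN node memory leak → the checkout load balancer timeout

the auth DNS resolver disk saturation → the storage node misconfiguration
the storage node misconfiguration → the primary CDN node memory leak
the primary CDN node memory leak → the checkout load balancer timeout
Length: 3 steps.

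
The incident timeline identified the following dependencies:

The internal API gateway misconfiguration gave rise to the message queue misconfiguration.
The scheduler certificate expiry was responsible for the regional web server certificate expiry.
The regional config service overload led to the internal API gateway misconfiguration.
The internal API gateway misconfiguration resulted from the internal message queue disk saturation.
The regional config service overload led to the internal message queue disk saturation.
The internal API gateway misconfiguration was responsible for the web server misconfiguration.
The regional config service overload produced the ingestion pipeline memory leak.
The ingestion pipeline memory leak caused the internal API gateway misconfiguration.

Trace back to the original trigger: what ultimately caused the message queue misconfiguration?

Tracing upstream from the message queue misconfiguration: the message queue misconfiguration ← the internal API gateway misconfiguration ← the regional config service overload.
The regional config service overload has no stated cause, so it is the root.

the regional config service overload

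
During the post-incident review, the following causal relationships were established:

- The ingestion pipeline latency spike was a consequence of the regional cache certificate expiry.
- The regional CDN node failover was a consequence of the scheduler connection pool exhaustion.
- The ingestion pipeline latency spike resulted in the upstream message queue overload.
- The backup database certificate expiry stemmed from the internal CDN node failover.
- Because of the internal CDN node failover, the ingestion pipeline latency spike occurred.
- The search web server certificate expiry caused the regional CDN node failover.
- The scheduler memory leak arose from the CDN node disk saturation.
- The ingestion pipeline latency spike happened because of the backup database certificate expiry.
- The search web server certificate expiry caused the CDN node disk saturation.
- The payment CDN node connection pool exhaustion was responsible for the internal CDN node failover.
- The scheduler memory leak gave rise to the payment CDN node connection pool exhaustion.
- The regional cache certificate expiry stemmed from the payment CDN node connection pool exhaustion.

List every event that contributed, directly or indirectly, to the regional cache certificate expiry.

Immediate cause of the regional cache certificate expiry: the payment CDN node connection pool exhaustion.
Further upstream: the search web server certificate expiry, the CDN node disk saturation, the scheduler memory leak.

the CDN node disk saturation, the payment CDN node connection pool exhaustion, the scheduler memory leak, the search web server certificate expiry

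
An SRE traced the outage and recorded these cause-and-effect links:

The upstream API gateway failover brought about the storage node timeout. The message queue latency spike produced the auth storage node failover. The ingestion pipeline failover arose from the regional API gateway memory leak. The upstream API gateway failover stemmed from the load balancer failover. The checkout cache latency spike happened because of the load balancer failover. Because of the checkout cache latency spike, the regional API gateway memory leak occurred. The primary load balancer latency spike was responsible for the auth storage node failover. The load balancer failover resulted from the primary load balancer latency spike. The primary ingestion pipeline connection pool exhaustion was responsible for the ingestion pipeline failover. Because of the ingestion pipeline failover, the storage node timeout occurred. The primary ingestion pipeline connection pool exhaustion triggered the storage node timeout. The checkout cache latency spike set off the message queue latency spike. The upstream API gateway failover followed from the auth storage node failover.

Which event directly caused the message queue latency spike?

Upstream contributors include the primary load balancer latency spike, the load balancer failover, but only the checkout cache latency spike feeds directly into the message queue latency spike.

the checkout cache latency spike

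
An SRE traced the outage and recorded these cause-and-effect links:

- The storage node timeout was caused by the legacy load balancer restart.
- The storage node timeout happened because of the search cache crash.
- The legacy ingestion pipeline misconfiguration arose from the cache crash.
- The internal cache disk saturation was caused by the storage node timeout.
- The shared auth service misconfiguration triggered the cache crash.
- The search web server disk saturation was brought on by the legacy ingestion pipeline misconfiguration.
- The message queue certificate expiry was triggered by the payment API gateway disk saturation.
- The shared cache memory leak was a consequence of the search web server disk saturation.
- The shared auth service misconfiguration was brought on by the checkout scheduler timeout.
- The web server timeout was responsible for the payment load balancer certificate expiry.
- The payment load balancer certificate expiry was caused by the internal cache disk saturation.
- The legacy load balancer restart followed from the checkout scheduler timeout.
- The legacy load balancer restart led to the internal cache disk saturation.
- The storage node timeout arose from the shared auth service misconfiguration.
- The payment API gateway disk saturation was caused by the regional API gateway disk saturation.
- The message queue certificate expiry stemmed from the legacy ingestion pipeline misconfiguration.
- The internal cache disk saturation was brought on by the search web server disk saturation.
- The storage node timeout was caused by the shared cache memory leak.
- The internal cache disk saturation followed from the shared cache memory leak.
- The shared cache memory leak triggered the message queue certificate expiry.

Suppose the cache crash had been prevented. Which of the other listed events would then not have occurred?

the legacy ingestion pipeline misconfiguration, the search web server disk saturation, the shared cache memory leak

Downstream of the cache crash: the legacy ingestion pipeline misconfiguration, the search web server disk saturation, the shared cache memory leak, the storage node timeout, the internal cache disk saturation, the payment load balancer certificate expiry, the message queue certificate expiry.
Of those, still caused via another path: the storage node timeout, the internal cache disk saturation, the payment load balancer certificate expiry, the message queue certificate expiry.
The remainder have no surviving cause.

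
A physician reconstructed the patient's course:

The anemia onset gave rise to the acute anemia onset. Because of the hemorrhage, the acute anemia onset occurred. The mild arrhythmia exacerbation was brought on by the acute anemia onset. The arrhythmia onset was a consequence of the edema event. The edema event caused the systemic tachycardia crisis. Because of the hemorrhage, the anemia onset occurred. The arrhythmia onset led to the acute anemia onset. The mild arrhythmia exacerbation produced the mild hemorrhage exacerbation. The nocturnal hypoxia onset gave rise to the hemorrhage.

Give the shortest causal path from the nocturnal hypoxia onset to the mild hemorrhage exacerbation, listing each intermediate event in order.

the nocturnal hypoxia onset → the hemorrhage → the acute anemia onset → the mild arrhythmia exacerbation → the mild hemorrhage exacerbation

the nocturnal hypoxia onset → the hemorrhage
the hemorrhage → the acute anemia onset
the acute anemia onset → the mild arrhythmia exacerbation
the mild arrhythmia exacerbation → the mild hemorrhage exacerbation
Length: 4 steps.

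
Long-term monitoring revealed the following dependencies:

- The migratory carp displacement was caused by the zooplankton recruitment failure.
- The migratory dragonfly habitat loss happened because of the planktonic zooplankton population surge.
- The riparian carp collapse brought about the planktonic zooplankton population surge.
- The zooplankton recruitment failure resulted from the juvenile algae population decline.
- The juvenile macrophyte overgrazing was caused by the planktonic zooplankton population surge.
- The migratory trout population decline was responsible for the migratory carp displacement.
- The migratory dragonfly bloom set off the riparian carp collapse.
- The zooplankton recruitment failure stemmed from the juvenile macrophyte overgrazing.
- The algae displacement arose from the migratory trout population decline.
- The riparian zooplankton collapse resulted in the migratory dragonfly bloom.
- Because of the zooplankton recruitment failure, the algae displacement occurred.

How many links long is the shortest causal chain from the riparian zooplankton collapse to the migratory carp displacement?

6

Shortest chain: the riparian zooplankton collapse → the migratory dragonfly bloom → the riparian carp collapse → the planktonic zooplankton population surge → the juvenile macrophyte overgrazing → the zooplankton recruitment failure → the migratory carp displacement.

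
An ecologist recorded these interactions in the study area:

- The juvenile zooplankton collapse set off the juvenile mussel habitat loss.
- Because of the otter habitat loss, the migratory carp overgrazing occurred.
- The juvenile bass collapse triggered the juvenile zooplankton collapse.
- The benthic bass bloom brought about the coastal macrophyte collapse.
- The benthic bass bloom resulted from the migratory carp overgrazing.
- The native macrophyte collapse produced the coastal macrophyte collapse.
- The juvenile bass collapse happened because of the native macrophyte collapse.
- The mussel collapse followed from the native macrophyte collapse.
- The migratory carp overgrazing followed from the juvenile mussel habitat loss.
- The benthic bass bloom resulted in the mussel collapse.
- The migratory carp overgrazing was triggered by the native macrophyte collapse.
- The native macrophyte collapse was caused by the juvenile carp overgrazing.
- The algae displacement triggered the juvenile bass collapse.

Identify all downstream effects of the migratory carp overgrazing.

the benthic bass bloom, the coastal macrophyte collapse, the mussel collapse

Direct effects: the benthic bass bloom.
2 steps out: the coastal macrophyte collapse, the mussel collapse.
Not reachable from it: the juvenile carp overgrazing, the algae displacement, the native macrophyte collapse, the otter habitat loss, the juvenile bass collapse, the juvenile zooplankton collapse, the juvenile mussel habitat loss.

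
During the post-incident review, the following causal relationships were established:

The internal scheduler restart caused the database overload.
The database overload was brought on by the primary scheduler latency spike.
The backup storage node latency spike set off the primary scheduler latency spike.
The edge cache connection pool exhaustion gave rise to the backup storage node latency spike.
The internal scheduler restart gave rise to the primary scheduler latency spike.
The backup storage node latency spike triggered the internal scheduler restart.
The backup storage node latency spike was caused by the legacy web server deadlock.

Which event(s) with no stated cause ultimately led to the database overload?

the edge cache connection pool exhaustion, the legacy web server deadlock

Tracing upstream from the database overload: the database overload ← the internal scheduler restart ← the backup storage node latency spike ← the legacy web server deadlock.
A separate upstream branch: the database overload ← the internal scheduler restart ← the backup storage node latency spike ← the edge cache connection pool exhaustion.
Each of those chain origins has no stated cause.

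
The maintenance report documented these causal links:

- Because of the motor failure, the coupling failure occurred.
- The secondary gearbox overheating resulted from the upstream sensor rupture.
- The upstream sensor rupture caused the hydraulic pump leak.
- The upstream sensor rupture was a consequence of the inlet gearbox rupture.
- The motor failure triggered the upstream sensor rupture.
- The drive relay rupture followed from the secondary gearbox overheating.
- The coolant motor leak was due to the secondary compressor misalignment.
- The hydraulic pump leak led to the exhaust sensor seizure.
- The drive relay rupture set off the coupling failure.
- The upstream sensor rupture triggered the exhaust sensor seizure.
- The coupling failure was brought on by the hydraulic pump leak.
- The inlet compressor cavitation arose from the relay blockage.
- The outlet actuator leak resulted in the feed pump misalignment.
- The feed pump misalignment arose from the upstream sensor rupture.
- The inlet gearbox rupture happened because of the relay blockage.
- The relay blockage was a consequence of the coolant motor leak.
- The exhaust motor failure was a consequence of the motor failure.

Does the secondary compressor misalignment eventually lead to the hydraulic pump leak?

There is a causal chain: the secondary compressor misalignment → the coolant motor leak → the relay blockage → the inlet gearbox rupture → the upstream sensor rupture → the hydraulic pump leak.

Yes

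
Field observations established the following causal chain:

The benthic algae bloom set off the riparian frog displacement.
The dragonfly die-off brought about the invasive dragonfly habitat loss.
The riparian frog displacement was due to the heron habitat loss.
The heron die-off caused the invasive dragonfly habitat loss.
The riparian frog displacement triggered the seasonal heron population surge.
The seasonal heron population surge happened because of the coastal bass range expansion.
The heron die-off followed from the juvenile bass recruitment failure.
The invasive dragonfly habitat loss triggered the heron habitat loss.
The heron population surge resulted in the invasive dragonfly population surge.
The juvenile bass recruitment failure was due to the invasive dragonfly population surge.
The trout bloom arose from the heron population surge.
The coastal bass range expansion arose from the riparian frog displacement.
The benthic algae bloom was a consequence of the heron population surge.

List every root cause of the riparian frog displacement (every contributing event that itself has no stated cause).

the dragonfly die-off, the heron population surge

Tracing upstream from the riparian frog displacement: the riparian frog displacement ← the benthic algae bloom ← the heron population surge.
A separate upstream branch: the riparian frog displacement ← the heron habitat loss ← the invasive dragonfly habitat loss ← the dragonfly die-off.
Each of those chain origins has no stated cause.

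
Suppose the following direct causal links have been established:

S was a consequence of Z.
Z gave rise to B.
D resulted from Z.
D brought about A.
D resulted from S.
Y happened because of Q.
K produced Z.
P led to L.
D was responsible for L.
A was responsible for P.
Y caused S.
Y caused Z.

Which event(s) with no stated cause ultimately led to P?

Tracing upstream from P: P ← A ← D ← Z ← Y ← Q.
A separate upstream branch: P ← A ← D ← Z ← K.
Each of those chain origins has no stated cause.

K, Q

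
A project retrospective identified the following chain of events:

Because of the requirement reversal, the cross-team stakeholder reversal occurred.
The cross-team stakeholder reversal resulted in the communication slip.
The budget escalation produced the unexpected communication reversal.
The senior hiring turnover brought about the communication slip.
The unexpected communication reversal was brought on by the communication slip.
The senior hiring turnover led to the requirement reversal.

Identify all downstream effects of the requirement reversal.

the communication slip, the cross-team stakeholder reversal, the unexpected communication reversal

Direct effects: the cross-team stakeholder reversal.
2 steps out: the communication slip.
3 steps out: the unexpected communication reversal.
Not reachable from it: the senior hiring turnover, the budget escalation.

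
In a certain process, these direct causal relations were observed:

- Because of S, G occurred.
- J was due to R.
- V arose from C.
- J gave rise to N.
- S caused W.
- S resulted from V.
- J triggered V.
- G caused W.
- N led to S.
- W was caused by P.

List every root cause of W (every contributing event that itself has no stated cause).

Tracing upstream from W: W ← S ← V ← J ← R.
A separate upstream branch: W ← S ← V ← C.
A separate upstream branch: W ← P.
Each of those chain origins has no stated cause.

C, P, R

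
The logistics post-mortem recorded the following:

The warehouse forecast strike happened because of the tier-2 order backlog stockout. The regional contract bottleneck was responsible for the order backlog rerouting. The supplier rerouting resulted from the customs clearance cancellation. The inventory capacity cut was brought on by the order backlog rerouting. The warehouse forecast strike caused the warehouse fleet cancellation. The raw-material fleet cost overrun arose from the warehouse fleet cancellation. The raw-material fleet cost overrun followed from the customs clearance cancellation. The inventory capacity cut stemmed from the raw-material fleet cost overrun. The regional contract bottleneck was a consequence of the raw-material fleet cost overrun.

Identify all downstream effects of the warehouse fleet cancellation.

the inventory capacity cut, the order backlog rerouting, the raw-material fleet cost overrun, the regional contract bottleneck

Direct effects: the raw-material fleet cost overrun.
2 steps out: the regional contract bottleneck, the inventory capacity cut.
3 steps out: the order backlog rerouting.
Not reachable from it: the tier-2 order backlog stockout, the customs clearance cancellation, the warehouse forecast strike, the supplier rerouting.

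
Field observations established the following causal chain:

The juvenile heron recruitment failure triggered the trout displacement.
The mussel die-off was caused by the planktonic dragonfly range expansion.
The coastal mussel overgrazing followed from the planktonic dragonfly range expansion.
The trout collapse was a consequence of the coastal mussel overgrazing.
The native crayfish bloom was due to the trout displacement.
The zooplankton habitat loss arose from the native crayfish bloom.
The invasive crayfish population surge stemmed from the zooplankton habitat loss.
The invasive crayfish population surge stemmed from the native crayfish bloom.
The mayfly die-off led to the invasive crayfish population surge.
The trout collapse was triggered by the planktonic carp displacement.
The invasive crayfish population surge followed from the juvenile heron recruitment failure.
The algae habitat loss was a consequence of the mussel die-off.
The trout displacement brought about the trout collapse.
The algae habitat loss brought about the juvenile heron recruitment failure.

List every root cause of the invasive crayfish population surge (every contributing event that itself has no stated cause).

Tracing upstream from the invasive crayfish population surge: the invasive crayfish population surge ← the juvenile heron recruitment failure ← the algae habitat loss ← the mussel die-off ← the planktonic dragonfly range expansion.
A separate upstream branch: the invasive crayfish population surge ← the mayfly die-off.
Each of those chain origins has no stated cause.

the mayfly die-off, the planktonic dragonfly range expansion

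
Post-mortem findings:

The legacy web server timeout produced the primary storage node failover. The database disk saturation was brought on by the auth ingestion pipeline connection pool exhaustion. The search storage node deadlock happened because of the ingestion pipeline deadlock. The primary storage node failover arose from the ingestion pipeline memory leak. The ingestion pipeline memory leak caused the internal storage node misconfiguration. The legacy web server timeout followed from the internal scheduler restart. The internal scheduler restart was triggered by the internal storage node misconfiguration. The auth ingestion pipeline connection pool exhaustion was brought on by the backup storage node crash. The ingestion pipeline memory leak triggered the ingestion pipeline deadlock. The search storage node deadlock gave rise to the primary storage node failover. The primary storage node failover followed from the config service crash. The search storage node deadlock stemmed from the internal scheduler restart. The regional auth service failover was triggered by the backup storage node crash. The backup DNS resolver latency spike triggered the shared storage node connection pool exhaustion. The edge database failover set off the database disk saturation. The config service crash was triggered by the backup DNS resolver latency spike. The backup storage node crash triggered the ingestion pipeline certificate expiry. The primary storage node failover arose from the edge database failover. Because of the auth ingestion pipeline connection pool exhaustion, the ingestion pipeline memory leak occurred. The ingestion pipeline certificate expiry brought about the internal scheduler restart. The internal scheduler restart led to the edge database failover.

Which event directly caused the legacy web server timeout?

Upstream contributors include the backup storage node crash, the auth ingestion pipeline connection pool exhaustion, the ingestion pipeline memory leak, the internal storage node misconfiguration, the ingestion pipeline certificate expiry, but only the internal scheduler restart feeds directly into the legacy web server timeout.

the internal scheduler restart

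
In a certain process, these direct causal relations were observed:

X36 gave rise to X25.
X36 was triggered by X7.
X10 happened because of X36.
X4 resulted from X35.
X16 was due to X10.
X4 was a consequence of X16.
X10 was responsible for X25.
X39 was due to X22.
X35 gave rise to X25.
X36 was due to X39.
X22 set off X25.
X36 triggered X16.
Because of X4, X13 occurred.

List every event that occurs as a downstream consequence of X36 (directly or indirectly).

X10, X13, X16, X25, X4

Direct effects: X10, X16, X25.
2 steps out: X4.
3 steps out: X13.
Not reachable from it: X22, X7, X39, X35.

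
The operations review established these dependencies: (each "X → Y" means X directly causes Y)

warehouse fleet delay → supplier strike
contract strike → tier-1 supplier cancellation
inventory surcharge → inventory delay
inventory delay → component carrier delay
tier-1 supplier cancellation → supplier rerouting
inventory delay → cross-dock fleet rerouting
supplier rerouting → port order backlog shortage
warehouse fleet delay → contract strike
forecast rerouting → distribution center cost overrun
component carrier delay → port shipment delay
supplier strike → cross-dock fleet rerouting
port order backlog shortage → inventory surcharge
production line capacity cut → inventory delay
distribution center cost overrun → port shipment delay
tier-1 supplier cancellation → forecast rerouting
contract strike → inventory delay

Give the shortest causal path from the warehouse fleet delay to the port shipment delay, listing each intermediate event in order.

the warehouse fleet delay → the contract strike
the contract strike → the inventory delay
the inventory delay → the component carrier delay
the component carrier delay → the port shipment delay
Length: 4 steps.

the warehouse fleet delay → the contract strike → the inventory delay → the component carrier delay → the port shipment delay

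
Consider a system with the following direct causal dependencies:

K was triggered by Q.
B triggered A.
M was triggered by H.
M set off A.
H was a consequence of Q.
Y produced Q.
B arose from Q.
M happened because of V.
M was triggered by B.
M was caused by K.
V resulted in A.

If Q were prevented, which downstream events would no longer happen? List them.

B, H, K

Downstream of Q: K, B, H, M, A.
Of those, still caused via another path: M, A.
The remainder have no surviving cause.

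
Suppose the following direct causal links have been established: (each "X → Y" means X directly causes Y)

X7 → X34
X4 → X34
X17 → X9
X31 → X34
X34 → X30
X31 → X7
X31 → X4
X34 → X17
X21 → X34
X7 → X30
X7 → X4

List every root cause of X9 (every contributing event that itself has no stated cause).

X21, X31

Tracing upstream from X9: X9 ← X17 ← X34 ← X31.
A separate upstream branch: X9 ← X17 ← X34 ← X21.
Each of those chain origins has no stated cause.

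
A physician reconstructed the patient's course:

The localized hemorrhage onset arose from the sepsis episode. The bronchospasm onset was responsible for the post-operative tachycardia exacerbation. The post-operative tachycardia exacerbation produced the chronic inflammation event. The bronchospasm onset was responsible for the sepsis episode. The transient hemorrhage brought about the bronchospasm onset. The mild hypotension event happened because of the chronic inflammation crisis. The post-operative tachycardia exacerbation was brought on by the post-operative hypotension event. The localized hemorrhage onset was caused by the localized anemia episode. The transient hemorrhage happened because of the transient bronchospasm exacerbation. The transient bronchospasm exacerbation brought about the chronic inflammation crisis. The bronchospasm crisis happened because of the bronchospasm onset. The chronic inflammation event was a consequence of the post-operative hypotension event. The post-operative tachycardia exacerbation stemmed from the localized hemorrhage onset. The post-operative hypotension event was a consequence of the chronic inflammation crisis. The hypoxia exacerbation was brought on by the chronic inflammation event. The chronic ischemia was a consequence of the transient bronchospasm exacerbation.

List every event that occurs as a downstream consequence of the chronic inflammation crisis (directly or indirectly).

Direct effects: the mild hypotension event, the post-operative hypotension event.
2 steps out: the post-operative tachycardia exacerbation, the chronic inflammation event.
3 steps out: the hypoxia exacerbation.
Not reachable from it: the transient bronchospasm exacerbation, the chronic ischemia, the transient hemorrhage, the bronchospasm onset, the sepsis episode, the localized hemorrhage onset, the bronchospasm crisis, the localized anemia episode.

the chronic inflammation event, the hypoxia exacerbation, the mild hypotension event, the post-operative hypotension event, the post-operative tachycardia exacerbation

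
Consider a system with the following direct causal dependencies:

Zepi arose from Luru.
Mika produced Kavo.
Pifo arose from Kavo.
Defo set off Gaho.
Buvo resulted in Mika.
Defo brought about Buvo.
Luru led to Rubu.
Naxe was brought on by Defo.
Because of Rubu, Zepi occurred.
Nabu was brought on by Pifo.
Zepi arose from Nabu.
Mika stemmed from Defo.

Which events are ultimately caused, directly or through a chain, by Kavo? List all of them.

Direct effects: Pifo.
2 steps out: Nabu.
3 steps out: Zepi.
Not reachable from it: Defo, Buvo, Mika, Gaho, Luru, Rubu, Naxe.

Nabu, Pifo, Zepi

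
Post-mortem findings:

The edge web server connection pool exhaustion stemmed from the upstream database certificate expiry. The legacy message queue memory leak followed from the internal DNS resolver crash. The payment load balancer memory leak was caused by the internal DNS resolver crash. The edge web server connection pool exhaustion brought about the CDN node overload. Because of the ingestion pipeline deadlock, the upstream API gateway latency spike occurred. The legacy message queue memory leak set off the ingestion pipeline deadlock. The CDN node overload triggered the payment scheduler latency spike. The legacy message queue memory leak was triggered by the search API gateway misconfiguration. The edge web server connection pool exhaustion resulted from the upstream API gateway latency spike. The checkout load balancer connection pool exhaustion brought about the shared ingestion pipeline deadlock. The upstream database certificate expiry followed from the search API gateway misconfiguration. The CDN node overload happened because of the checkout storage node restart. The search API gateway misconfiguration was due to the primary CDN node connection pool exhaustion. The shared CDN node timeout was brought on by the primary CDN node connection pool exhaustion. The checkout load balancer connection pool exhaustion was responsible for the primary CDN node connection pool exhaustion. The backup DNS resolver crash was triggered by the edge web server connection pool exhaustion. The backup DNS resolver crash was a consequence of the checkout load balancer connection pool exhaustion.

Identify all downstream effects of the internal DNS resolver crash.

the CDN node overload, the backup DNS resolver crash, the edge web server connection pool exhaustion, the ingestion pipeline deadlock, the legacy message queue memory leak, the payment load balancer memory leak, the payment scheduler latency spike, the upstream API gateway latency spike

Direct effects: the legacy message queue memory leak, the payment load balancer memory leak.
2 steps out: the ingestion pipeline deadlock.
3 steps out: the upstream API gateway latency spike.
4 steps out: the edge web server connection pool exhaustion.
5 steps out: the CDN node overload, the backup DNS resolver crash.
6 steps out: the payment scheduler latency spike.
Not reachable from it: the checkout load balancer connection pool exhaustion, the primary CDN node connection pool exhaustion, the shared CDN node timeout, the shared ingestion pipeline deadlock, the checkout storage node restart, the search API gateway misconfiguration, the upstream database certificate expiry.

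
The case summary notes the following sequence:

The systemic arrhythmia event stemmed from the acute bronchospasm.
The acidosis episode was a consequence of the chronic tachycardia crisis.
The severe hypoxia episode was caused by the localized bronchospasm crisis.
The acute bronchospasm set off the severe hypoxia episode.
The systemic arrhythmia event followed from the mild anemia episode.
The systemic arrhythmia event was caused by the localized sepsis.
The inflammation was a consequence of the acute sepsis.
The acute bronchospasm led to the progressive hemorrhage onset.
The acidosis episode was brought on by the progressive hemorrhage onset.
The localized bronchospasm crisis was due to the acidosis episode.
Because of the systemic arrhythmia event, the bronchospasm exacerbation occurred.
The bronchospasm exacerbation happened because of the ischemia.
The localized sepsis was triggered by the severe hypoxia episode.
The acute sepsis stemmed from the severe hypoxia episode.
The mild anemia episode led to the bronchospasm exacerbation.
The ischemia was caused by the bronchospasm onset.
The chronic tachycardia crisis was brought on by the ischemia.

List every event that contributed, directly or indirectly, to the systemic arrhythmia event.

the acidosis episode, the acute bronchospasm, the bronchospasm onset, the chronic tachycardia crisis, the ischemia, the localized bronchospasm crisis, the localized sepsis, the mild anemia episode, the progressive hemorrhage onset, the severe hypoxia episode

Immediate causes of the systemic arrhythmia event: the acute bronchospasm, the localized sepsis, the mild anemia episode.
Further upstream: the progressive hemorrhage onset, the bronchospasm onset, the ischemia, the chronic tachycardia crisis, the acidosis episode, the localized bronchospasm crisis, the severe hypoxia episode.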